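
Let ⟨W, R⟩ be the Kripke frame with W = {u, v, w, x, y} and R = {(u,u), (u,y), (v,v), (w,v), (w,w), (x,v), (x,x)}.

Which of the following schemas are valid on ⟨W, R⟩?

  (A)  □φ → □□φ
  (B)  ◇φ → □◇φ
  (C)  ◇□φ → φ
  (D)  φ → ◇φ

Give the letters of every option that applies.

A

R is not reflexive: not y R y.
R is not symmetric: u R y but not y R u.
R is transitive: R is closed under composition.
R is not euclidean: u R y and u R u but not y R u.
(A) □φ → □□φ is axiom 4; it is valid on a frame exactly when R is transitive. R is transitive, so valid.
(B) ◇φ → □◇φ (axiom 5) characterises the euclidean frames. R is not euclidean — not valid.
(C) ◇□φ → φ is the dual of axiom B; it is valid on a frame exactly when R is symmetric. R is not symmetric, so not valid.
(D) the dual of axiom T: valid iff R is reflexive. R is not reflexive — not valid.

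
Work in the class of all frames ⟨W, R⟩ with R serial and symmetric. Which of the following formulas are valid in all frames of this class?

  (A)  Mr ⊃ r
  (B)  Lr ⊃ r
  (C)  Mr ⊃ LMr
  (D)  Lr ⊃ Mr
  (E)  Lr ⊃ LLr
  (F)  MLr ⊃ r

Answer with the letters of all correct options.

(A) Mr ⊃ r is valid only on frames where every R-edge is a self-loop. Such an R need not be a subset of the identity — not valid.
(B) axiom T: valid iff R is reflexive. Such an R need not be reflexive — not valid.
(C) Mr ⊃ LMr (axiom 5) characterises the euclidean frames. Such an R need not be euclidean — not valid.
(D) Lr ⊃ Mr is axiom D; it is valid on a frame exactly when R is serial. Every such R is serial, so valid.
(E) Lr ⊃ LLr is axiom 4, which corresponds to transitivity. Such an R need not be transitive — not valid.
(F) the dual of axiom B: valid iff R is symmetric. Every such R is symmetric — valid.

D, F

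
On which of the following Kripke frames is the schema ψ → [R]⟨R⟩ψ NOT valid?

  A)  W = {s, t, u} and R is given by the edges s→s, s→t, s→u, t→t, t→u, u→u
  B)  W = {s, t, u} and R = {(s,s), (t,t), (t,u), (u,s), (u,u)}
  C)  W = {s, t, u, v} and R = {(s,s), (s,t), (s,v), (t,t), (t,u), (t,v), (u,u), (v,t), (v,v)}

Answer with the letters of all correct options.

A, B, C

The schema ψ → [R]⟨R⟩ψ is axiom B; it is valid on a frame iff R is symmetric.
(A) R is not symmetric (s R t but not t R s), so the schema fails here.
(B) R is not symmetric (t R u but not u R t), so the schema fails here.
(C) R is not symmetric (s R t but not t R s), so the schema fails here.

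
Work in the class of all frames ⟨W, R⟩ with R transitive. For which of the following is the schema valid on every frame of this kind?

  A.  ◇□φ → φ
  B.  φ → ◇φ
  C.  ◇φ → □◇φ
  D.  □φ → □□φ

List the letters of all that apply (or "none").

D

(A) ◇□φ → φ (the dual of axiom B) characterises the symmetric frames. Such an R need not be symmetric — not valid.
(B) φ → ◇φ is the dual of axiom T; it is valid on a frame exactly when R is reflexive. Such an R need not be reflexive, so not valid.
(C) axiom 5: valid iff R is euclidean. Such an R need not be euclidean — not valid.
(D) □φ → □□φ is axiom 4; it is valid on a frame exactly when R is transitive. Every such R is transitive, so valid.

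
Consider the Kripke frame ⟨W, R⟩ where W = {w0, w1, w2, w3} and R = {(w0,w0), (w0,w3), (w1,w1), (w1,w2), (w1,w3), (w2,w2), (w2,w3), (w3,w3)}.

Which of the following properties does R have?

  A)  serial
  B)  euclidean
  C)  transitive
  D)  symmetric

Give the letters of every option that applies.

A, C

(A) serial: every world has an R-successor.
(B) not euclidean: w0 R w3 and w0 R w0 but not w3 R w0.
(C) transitive: R is closed under composition.
(D) not symmetric: w0 R w3 but not w3 R w0.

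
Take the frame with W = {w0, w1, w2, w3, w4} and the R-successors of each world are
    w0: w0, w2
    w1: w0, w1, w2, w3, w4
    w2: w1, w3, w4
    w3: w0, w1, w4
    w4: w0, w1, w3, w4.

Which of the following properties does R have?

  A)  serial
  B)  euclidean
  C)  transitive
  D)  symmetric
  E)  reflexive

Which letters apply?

A

(A) serial: every world has an R-successor.
(B) not euclidean: w0 R w2 and w0 R w0 but not w2 R w0.
(C) not transitive: w0 R w2 and w2 R w1 but not w0 R w1.
(D) not symmetric: w0 R w2 but not w2 R w0.
(E) not reflexive: not w2 R w2.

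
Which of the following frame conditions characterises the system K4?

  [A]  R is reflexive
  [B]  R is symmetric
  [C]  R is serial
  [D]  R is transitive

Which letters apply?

D

(A) this class determines T (= KT), not K4.
(B) this class determines KB, not K4.
(C) this class determines D, not K4.
(D) K4 is sound and complete for exactly this class.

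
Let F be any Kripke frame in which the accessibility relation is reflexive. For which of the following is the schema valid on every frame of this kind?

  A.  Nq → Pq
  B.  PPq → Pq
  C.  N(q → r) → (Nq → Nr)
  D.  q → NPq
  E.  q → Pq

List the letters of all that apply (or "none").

A reflexive relation is serial.
(A) Nq → Pq is axiom D; it is valid on a frame exactly when R is serial. Every such R is serial, so valid.
(B) PPq → Pq (the dual of axiom 4) characterises the transitive frames. Such an R need not be transitive — not valid.
(C) N(q → r) → (Nq → Nr) is axiom K, valid on every Kripke frame — valid.
(D) q → NPq is axiom B, which corresponds to symmetry. Such an R need not be symmetric — not valid.
(E) q → Pq is the dual of axiom T, which corresponds to reflexivity. Every such R is reflexive — valid.

A, C, E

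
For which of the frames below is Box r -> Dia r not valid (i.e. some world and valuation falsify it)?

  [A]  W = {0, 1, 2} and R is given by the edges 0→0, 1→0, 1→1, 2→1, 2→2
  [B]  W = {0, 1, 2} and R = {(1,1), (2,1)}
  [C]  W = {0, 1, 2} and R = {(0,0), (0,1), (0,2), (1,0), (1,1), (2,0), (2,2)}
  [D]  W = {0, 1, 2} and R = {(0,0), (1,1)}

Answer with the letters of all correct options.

B, D

The schema Box r -> Dia r is axiom D; it is valid on a frame iff R is serial.
(A) R is serial (every world has an R-successor), so the schema is valid here.
(B) R is not serial (0 has no R-successor), so the schema fails here.
(C) R is serial (every world has an R-successor), so the schema is valid here.
(D) R is not serial (2 has no R-successor), so the schema fails here.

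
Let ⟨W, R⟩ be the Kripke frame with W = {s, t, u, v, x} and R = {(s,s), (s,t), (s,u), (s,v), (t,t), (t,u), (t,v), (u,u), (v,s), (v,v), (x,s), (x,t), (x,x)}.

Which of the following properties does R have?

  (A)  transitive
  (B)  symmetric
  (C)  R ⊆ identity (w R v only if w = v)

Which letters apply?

(A) not transitive: t R v and v R s but not t R s.
(B) not symmetric: s R t but not t R s.
(C) not ⊆ identity: s R t with s ≠ t.

none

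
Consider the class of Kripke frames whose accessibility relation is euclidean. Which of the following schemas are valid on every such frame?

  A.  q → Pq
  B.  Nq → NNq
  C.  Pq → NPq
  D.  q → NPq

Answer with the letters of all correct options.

C

(A) q → Pq is the dual of axiom T, which corresponds to reflexivity. Such an R need not be reflexive — not valid.
(B) axiom 4: valid iff R is transitive. Such an R need not be transitive — not valid.
(C) Pq → NPq is axiom 5, which corresponds to the euclidean property. Every such R is euclidean — valid.
(D) q → NPq is axiom B; it is valid on a frame exactly when R is symmetric. Such an R need not be symmetric, so not valid.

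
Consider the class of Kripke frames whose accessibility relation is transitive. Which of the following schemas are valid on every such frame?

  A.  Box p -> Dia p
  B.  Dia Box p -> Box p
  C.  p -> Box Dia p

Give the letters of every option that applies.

none

(A) Box p -> Dia p is axiom D; it is valid on a frame exactly when R is serial. Such an R need not be serial, so not valid.
(B) Dia Box p -> Box p is the dual of axiom 5; it is valid on a frame exactly when R is euclidean. Such an R need not be euclidean, so not valid.
(C) p -> Box Dia p (axiom B) characterises the symmetric frames. Such an R need not be symmetric — not valid.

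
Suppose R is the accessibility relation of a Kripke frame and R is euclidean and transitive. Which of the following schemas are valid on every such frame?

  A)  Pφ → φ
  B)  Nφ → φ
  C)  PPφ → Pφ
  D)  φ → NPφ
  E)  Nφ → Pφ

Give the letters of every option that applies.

C

(A) Pφ → φ (the converse of T) corresponds to R being a subset of the identity. Such an R need not be a subset of the identity, so not valid.
(B) Nφ → φ (axiom T) characterises the reflexive frames. Such an R need not be reflexive — not valid.
(C) the dual of axiom 4: valid iff R is transitive. Every such R is transitive — valid.
(D) φ → NPφ is axiom B, which corresponds to symmetry. Such an R need not be symmetric — not valid.
(E) Nφ → Pφ is axiom D, which corresponds to seriality. Such an R need not be serial — not valid.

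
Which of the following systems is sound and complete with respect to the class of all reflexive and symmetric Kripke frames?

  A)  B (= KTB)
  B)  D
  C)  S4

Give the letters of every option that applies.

(A) B (= KTB) is determined by exactly this class.
(B) D is determined by the class of serial frames.
(C) S4 is determined by the class of reflexive and transitive frames.

A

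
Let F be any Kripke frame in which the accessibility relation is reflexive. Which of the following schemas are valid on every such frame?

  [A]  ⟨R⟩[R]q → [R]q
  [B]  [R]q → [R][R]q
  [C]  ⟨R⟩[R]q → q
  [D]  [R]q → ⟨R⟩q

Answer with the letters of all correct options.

A reflexive relation is serial.
(A) ⟨R⟩[R]q → [R]q is the dual of axiom 5, which corresponds to the euclidean property. Such an R need not be euclidean — not valid.
(B) [R]q → [R][R]q is axiom 4; it is valid on a frame exactly when R is transitive. Such an R need not be transitive, so not valid.
(C) the dual of axiom B: valid iff R is symmetric. Such an R need not be symmetric — not valid.
(D) [R]q → ⟨R⟩q is axiom D, which corresponds to seriality. Every such R is serial — valid.

D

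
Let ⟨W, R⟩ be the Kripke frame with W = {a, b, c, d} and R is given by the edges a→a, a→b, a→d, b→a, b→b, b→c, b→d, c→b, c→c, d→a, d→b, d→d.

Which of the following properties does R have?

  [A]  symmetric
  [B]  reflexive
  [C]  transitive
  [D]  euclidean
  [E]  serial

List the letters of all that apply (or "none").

A, B, E

(A) symmetric: every R-edge is matched by its reverse.
(B) reflexive: each world relates to itself.
(C) not transitive: a R b and b R c but not a R c.
(D) not euclidean: b R a and b R c but not a R c.
(E) serial: every world has an R-successor.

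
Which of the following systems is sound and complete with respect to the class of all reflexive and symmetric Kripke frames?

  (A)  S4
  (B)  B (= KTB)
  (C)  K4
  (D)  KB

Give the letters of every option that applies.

(A) S4 is determined by the class of reflexive and transitive frames.
(B) B (= KTB) is determined by exactly this class.
(C) K4 is determined by the class of transitive frames.
(D) KB is determined by the class of symmetric frames.

B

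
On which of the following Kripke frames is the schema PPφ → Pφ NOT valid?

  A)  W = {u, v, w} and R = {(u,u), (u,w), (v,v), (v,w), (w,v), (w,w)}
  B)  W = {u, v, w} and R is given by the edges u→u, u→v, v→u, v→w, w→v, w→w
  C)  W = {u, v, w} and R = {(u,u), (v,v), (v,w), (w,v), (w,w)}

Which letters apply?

A, B

The schema PPφ → Pφ is the dual of axiom 4; it is valid on a frame iff R is transitive.
(A) R is not transitive (u R w and w R v but not u R v), so the schema fails here.
(B) R is not transitive (u R v and v R w but not u R w), so the schema fails here.
(C) R is transitive (R is closed under composition), so the schema is valid here.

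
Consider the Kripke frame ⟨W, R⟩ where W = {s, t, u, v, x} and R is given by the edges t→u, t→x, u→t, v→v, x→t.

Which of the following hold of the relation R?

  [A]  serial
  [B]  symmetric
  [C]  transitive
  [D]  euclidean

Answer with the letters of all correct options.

(A) not serial: s has no R-successor.
(B) symmetric: every R-edge is matched by its reverse.
(C) not transitive: t R u and u R t but not t R t.
(D) not euclidean: t R u and t R x but not u R x.

B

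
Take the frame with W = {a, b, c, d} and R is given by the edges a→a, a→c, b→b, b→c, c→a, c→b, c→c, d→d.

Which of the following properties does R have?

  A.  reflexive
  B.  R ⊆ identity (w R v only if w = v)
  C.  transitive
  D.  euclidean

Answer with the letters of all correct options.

A

(A) reflexive: each world relates to itself.
(B) not ⊆ identity: a R c with a ≠ c.
(C) not transitive: a R c and c R b but not a R b.
(D) not euclidean: c R a and c R b but not a R b.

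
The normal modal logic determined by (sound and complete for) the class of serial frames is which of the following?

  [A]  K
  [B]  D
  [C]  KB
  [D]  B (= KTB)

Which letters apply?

(A) K is determined by the class of arbitrary frames.
(B) D is determined by exactly this class.
(C) KB is determined by the class of symmetric frames.
(D) B (= KTB) is determined by the class of reflexive and symmetric frames.

B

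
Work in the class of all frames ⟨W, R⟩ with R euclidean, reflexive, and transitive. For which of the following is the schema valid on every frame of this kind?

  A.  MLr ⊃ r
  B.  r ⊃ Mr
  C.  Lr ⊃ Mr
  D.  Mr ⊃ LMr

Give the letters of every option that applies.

A, B, C, D

A relation that is euclidean, reflexive, and transitive is also serial and symmetric.
(A) the dual of axiom B: valid iff R is symmetric. Every such R is symmetric — valid.
(B) r ⊃ Mr is the dual of axiom T; it is valid on a frame exactly when R is reflexive. Every such R is reflexive, so valid.
(C) Lr ⊃ Mr (axiom D) characterises the serial frames. Every such R is serial — valid.
(D) axiom 5: valid iff R is euclidean. Every such R is euclidean — valid.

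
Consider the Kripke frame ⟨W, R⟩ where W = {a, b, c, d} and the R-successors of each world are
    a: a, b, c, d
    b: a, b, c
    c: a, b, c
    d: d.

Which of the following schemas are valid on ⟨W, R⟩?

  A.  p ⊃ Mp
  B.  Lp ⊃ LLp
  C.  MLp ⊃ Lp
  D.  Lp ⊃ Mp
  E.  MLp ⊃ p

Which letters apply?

R is reflexive: each world relates to itself.
R is not symmetric: a R d but not d R a.
R is not transitive: b R a and a R d but not b R d.
R is not euclidean: a R b and a R d but not b R d.
R is serial: every world has an R-successor.
(A) p ⊃ Mp (the dual of axiom T) characterises the reflexive frames. R is reflexive — valid.
(B) Lp ⊃ LLp is axiom 4; it is valid on a frame exactly when R is transitive. R is not transitive, so not valid.
(C) MLp ⊃ Lp is the dual of axiom 5, which corresponds to the euclidean property. R is not euclidean — not valid.
(D) Lp ⊃ Mp is axiom D; it is valid on a frame exactly when R is serial. R is serial, so valid.
(E) MLp ⊃ p is the dual of axiom B; it is valid on a frame exactly when R is symmetric. R is not symmetric, so not valid.

A, D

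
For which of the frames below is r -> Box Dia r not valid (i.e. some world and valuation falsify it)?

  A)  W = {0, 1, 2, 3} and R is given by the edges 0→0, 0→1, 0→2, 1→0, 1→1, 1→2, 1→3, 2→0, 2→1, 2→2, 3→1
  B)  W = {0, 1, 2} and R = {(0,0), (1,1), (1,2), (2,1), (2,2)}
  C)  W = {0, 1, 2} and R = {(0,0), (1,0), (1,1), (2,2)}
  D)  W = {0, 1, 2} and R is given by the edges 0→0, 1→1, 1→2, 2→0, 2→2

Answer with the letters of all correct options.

C, D

The schema r -> Box Dia r is axiom B; it is valid on a frame iff R is symmetric.
(A) R is symmetric (every R-edge is matched by its reverse), so the schema is valid here.
(B) R is symmetric (every R-edge is matched by its reverse), so the schema is valid here.
(C) R is not symmetric (1 R 0 but not 0 R 1), so the schema fails here.
(D) R is not symmetric (1 R 2 but not 2 R 1), so the schema fails here.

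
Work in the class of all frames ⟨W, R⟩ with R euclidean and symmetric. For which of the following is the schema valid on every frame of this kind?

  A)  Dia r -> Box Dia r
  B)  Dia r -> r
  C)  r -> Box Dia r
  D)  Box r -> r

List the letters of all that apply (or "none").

A symmetric euclidean relation is transitive (uRv and vRw give vRu by symmetry, then uRw by the euclidean condition, applied at v).
(A) Dia r -> Box Dia r (axiom 5) characterises the euclidean frames. Every such R is euclidean — valid.
(B) Dia r -> r (the converse of T) corresponds to R being a subset of the identity. Such an R need not be a subset of the identity, so not valid.
(C) r -> Box Dia r (axiom B) characterises the symmetric frames. Every such R is symmetric — valid.
(D) Box r -> r is axiom T; it is valid on a frame exactly when R is reflexive. Such an R need not be reflexive, so not valid.

A, C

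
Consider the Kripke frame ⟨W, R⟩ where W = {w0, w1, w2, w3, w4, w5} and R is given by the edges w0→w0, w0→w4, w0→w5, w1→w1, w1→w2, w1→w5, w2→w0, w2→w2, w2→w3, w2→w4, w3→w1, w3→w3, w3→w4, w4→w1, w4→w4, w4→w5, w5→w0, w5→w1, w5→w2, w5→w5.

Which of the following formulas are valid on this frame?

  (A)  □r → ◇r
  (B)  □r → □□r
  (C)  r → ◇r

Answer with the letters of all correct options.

A, C

R is reflexive: each world relates to itself.
R is not transitive: w0 R w4 and w4 R w1 but not w0 R w1.
R is serial: every world has an R-successor.
(A) □r → ◇r is axiom D; it is valid on a frame exactly when R is serial. R is serial, so valid.
(B) □r → □□r is axiom 4, which corresponds to transitivity. R is not transitive — not valid.
(C) r → ◇r is the dual of axiom T; it is valid on a frame exactly when R is reflexive. R is reflexive, so valid.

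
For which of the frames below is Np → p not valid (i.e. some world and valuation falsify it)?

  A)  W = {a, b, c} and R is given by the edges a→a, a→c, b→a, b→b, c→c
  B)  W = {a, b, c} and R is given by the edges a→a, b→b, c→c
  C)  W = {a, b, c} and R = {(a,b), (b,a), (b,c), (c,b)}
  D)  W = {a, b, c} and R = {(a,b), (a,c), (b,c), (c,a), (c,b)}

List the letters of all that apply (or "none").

The schema Np → p is axiom T; it is valid on a frame iff R is reflexive.
(A) R is reflexive (each world relates to itself), so the schema is valid here.
(B) R is reflexive (each world relates to itself), so the schema is valid here.
(C) R is not reflexive (not a R a), so the schema fails here.
(D) R is not reflexive (not a R a), so the schema fails here.

C, D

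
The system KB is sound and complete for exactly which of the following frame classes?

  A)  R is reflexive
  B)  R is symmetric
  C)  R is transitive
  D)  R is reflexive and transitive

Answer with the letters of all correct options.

B

(A) this class determines T (= KT), not KB.
(B) KB is sound and complete for exactly this class.
(C) this class determines K4, not KB.
(D) this class determines S4, not KB.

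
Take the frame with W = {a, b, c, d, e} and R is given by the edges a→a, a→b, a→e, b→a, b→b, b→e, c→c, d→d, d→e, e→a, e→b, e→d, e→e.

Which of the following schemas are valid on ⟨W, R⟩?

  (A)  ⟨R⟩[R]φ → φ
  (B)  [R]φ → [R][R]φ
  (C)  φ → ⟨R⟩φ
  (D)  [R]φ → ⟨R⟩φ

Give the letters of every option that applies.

R is reflexive: each world relates to itself.
R is symmetric: every R-edge is matched by its reverse.
R is not transitive: a R e and e R d but not a R d.
R is serial: every world has an R-successor.
(A) ⟨R⟩[R]φ → φ is the dual of axiom B; it is valid on a frame exactly when R is symmetric. R is symmetric, so valid.
(B) axiom 4: valid iff R is transitive. R is not transitive — not valid.
(C) φ → ⟨R⟩φ is the dual of axiom T; it is valid on a frame exactly when R is reflexive. R is reflexive, so valid.
(D) axiom D: valid iff R is serial. R is serial — valid.

A, C, D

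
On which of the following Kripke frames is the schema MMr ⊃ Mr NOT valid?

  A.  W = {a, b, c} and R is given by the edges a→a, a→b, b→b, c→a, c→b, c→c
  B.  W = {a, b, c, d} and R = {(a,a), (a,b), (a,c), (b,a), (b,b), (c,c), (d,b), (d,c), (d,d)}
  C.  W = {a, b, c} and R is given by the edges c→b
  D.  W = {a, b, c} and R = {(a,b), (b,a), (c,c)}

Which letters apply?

The schema MMr ⊃ Mr is the dual of axiom 4; it is valid on a frame iff R is transitive.
(A) R is transitive (R is closed under composition), so the schema is valid here.
(B) R is not transitive (b R a and a R c but not b R c), so the schema fails here.
(C) R is transitive (R is closed under composition), so the schema is valid here.
(D) R is not transitive (a R b and b R a but not a R a), so the schema fails here.

B, D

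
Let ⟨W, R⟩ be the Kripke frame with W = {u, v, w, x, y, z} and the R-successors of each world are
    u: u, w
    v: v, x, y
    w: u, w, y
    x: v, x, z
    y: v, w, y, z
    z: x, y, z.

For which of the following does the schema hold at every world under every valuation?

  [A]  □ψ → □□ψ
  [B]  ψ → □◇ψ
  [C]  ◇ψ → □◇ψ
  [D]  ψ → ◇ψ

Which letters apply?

B, D

R is reflexive: each world relates to itself.
R is symmetric: every R-edge is matched by its reverse.
R is not transitive: u R w and w R y but not u R y.
R is not euclidean: v R x and v R y but not x R y.
(A) □ψ → □□ψ is axiom 4, which corresponds to transitivity. R is not transitive — not valid.
(B) ψ → □◇ψ is axiom B; it is valid on a frame exactly when R is symmetric. R is symmetric, so valid.
(C) ◇ψ → □◇ψ is axiom 5, which corresponds to the euclidean property. R is not euclidean — not valid.
(D) ψ → ◇ψ is the dual of axiom T; it is valid on a frame exactly when R is reflexive. R is reflexive, so valid.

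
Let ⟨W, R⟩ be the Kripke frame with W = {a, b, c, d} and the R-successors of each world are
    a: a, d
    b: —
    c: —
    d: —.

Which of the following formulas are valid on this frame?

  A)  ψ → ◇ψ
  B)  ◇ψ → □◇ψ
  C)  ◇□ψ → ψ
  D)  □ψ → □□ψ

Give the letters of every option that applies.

D

R is not reflexive: not b R b.
R is not symmetric: a R d but not d R a.
R is transitive: R is closed under composition.
R is not euclidean: a R d and a R a but not d R a.
(A) ψ → ◇ψ (the dual of axiom T) characterises the reflexive frames. R is not reflexive — not valid.
(B) ◇ψ → □◇ψ is axiom 5, which corresponds to the euclidean property. R is not euclidean — not valid.
(C) the dual of axiom B: valid iff R is symmetric. R is not symmetric — not valid.
(D) □ψ → □□ψ is axiom 4; it is valid on a frame exactly when R is transitive. R is transitive, so valid.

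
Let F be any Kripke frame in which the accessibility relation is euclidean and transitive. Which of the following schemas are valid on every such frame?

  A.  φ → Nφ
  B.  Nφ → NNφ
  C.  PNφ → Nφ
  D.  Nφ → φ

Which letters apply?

(A) φ → Nφ is valid only on frames where every R-edge is a self-loop. Such an R need not be a subset of the identity — not valid.
(B) Nφ → NNφ is axiom 4, which corresponds to transitivity. Every such R is transitive — valid.
(C) the dual of axiom 5: valid iff R is euclidean. Every such R is euclidean — valid.
(D) Nφ → φ (axiom T) characterises the reflexive frames. Such an R need not be reflexive — not valid.

B, C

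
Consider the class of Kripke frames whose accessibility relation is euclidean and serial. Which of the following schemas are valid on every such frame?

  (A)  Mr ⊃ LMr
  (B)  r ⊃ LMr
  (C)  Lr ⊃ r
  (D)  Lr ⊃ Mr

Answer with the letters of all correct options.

A, D

(A) Mr ⊃ LMr is axiom 5, which corresponds to the euclidean property. Every such R is euclidean — valid.
(B) r ⊃ LMr (axiom B) characterises the symmetric frames. Such an R need not be symmetric — not valid.
(C) axiom T: valid iff R is reflexive. Such an R need not be reflexive — not valid.
(D) Lr ⊃ Mr (axiom D) characterises the serial frames. Every such R is serial — valid.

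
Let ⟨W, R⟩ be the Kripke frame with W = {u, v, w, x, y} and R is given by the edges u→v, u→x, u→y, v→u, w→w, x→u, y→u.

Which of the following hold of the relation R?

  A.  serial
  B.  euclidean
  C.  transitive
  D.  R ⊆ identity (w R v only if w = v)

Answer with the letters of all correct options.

(A) serial: every world has an R-successor.
(B) not euclidean: u R v and u R x but not v R x.
(C) not transitive: u R v and v R u but not u R u.
(D) not ⊆ identity: u R v with u ≠ v.

A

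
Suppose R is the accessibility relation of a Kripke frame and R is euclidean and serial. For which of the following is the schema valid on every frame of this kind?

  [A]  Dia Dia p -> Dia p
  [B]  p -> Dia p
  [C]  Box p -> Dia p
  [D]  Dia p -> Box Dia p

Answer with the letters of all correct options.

(A) the dual of axiom 4: valid iff R is transitive. Such an R need not be transitive — not valid.
(B) p -> Dia p (the dual of axiom T) characterises the reflexive frames. Such an R need not be reflexive — not valid.
(C) Box p -> Dia p is axiom D, which corresponds to seriality. Every such R is serial — valid.
(D) Dia p -> Box Dia p is axiom 5; it is valid on a frame exactly when R is euclidean. Every such R is euclidean, so valid.

C, D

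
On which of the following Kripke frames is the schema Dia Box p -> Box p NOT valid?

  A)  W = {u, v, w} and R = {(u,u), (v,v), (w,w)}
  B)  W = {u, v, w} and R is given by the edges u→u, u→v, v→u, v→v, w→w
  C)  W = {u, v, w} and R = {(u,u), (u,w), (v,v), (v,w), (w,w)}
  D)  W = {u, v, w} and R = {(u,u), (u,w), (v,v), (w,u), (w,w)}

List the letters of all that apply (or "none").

The schema Dia Box p -> Box p is the dual of axiom 5; it is valid on a frame iff R is euclidean.
(A) R is euclidean (any two R-successors of the same world are R-related), so the schema is valid here.
(B) R is euclidean (any two R-successors of the same world are R-related), so the schema is valid here.
(C) R is not euclidean (u R w and u R u but not w R u), so the schema fails here.
(D) R is euclidean (any two R-successors of the same world are R-related), so the schema is valid here.

C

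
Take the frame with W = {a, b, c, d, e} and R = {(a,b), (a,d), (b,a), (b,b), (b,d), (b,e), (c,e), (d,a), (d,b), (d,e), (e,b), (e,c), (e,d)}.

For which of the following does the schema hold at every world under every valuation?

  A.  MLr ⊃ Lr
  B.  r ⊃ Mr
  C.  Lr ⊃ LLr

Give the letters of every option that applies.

none

R is not reflexive: not a R a.
R is not transitive: a R b and b R a but not a R a.
R is not euclidean: b R a and b R e but not a R e.
(A) the dual of axiom 5: valid iff R is euclidean. R is not euclidean — not valid.
(B) r ⊃ Mr (the dual of axiom T) characterises the reflexive frames. R is not reflexive — not valid.
(C) axiom 4: valid iff R is transitive. R is not transitive — not valid.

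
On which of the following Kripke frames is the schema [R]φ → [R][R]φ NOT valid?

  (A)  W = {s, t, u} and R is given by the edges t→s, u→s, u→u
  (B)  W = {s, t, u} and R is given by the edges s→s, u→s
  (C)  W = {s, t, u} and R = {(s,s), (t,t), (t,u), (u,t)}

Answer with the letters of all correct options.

C

The schema [R]φ → [R][R]φ is axiom 4; it is valid on a frame iff R is transitive.
(A) R is transitive (R is closed under composition), so the schema is valid here.
(B) R is transitive (R is closed under composition), so the schema is valid here.
(C) R is not transitive (u R t and t R u but not u R u), so the schema fails here.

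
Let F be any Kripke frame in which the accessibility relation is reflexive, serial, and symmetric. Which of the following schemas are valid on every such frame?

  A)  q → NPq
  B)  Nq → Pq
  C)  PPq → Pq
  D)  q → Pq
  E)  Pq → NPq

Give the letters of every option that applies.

A, B, D

(A) axiom B: valid iff R is symmetric. Every such R is symmetric — valid.
(B) axiom D: valid iff R is serial. Every such R is serial — valid.
(C) PPq → Pq is the dual of axiom 4, which corresponds to transitivity. Such an R need not be transitive — not valid.
(D) the dual of axiom T: valid iff R is reflexive. Every such R is reflexive — valid.
(E) axiom 5: valid iff R is euclidean. Such an R need not be euclidean — not valid.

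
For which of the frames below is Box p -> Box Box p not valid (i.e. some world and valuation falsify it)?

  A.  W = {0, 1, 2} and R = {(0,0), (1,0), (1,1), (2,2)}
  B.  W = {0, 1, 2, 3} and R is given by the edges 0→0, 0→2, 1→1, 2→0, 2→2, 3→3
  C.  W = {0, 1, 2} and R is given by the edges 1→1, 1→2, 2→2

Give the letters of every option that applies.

The schema Box p -> Box Box p is axiom 4; it is valid on a frame iff R is transitive.
(A) R is transitive (R is closed under composition), so the schema is valid here.
(B) R is transitive (R is closed under composition), so the schema is valid here.
(C) R is transitive (R is closed under composition), so the schema is valid here.

none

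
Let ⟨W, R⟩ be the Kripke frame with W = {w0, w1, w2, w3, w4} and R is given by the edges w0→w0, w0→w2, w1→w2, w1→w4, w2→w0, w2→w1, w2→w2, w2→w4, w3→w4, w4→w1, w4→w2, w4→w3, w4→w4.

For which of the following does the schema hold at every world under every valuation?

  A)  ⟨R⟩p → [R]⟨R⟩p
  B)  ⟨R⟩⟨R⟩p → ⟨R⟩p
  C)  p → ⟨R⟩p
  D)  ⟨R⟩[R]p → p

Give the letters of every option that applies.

D

R is not reflexive: not w1 R w1.
R is symmetric: every R-edge is matched by its reverse.
R is not transitive: w0 R w2 and w2 R w1 but not w0 R w1.
R is not euclidean: w2 R w0 and w2 R w1 but not w0 R w1.
(A) axiom 5: valid iff R is euclidean. R is not euclidean — not valid.
(B) the dual of axiom 4: valid iff R is transitive. R is not transitive — not valid.
(C) p → ⟨R⟩p is the dual of axiom T; it is valid on a frame exactly when R is reflexive. R is not reflexive, so not valid.
(D) the dual of axiom B: valid iff R is symmetric. R is symmetric — valid.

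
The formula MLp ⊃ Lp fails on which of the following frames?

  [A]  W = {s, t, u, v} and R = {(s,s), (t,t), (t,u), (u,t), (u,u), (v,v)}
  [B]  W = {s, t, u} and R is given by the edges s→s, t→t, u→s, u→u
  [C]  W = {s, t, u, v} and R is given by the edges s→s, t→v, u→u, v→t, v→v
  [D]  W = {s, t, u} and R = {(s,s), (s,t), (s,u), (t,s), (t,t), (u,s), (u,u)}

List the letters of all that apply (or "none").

B, C, D

The schema MLp ⊃ Lp is the dual of axiom 5; it is valid on a frame iff R is euclidean.
(A) R is euclidean (any two R-successors of the same world are R-related), so the schema is valid here.
(B) R is not euclidean (u R s and u R u but not s R u), so the schema fails here.
(C) R is not euclidean (v R t and v R t but not t R t), so the schema fails here.
(D) R is not euclidean (s R t and s R u but not t R u), so the schema fails here.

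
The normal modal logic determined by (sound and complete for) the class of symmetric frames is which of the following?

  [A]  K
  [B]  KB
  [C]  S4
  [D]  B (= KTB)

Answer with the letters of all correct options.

(A) K is determined by the class of arbitrary frames.
(B) KB is determined by exactly this class.
(C) S4 is determined by the class of reflexive and transitive frames.
(D) B (= KTB) is determined by the class of reflexive and symmetric frames.

B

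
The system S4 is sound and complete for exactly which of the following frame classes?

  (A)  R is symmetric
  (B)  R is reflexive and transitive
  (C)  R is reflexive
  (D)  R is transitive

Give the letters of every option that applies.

B

(A) this class determines KB, not S4.
(B) S4 is sound and complete for exactly this class.
(C) this class determines T (= KT), not S4.
(D) this class determines K4, not S4.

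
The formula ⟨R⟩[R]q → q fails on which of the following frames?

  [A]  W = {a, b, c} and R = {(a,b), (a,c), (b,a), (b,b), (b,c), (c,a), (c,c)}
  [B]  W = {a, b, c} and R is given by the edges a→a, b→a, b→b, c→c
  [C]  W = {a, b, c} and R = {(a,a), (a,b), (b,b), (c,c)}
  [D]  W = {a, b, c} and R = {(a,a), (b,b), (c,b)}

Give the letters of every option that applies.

A, B, C, D

The schema ⟨R⟩[R]q → q is the dual of axiom B; it is valid on a frame iff R is symmetric.
(A) R is not symmetric (b R c but not c R b), so the schema fails here.
(B) R is not symmetric (b R a but not a R b), so the schema fails here.
(C) R is not symmetric (a R b but not b R a), so the schema fails here.
(D) R is not symmetric (c R b but not b R c), so the schema fails here.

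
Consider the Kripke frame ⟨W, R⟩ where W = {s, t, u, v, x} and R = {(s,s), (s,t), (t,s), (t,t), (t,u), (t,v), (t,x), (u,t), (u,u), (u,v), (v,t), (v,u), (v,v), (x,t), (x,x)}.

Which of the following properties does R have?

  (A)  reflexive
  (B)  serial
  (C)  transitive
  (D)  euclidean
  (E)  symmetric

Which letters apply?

(A) reflexive: each world relates to itself.
(B) serial: every world has an R-successor.
(C) not transitive: s R t and t R u but not s R u.
(D) not euclidean: t R s and t R u but not s R u.
(E) symmetric: every R-edge is matched by its reverse.

A, B, E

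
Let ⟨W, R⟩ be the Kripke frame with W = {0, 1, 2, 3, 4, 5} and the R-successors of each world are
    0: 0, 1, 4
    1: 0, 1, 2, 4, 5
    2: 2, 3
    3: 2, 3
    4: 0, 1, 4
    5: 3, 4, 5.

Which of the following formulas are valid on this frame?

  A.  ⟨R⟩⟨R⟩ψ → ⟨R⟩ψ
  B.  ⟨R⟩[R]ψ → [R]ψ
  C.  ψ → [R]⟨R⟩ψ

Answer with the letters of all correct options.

R is not symmetric: 1 R 2 but not 2 R 1.
R is not transitive: 0 R 1 and 1 R 2 but not 0 R 2.
R is not euclidean: 1 R 0 and 1 R 2 but not 0 R 2.
(A) ⟨R⟩⟨R⟩ψ → ⟨R⟩ψ is the dual of axiom 4; it is valid on a frame exactly when R is transitive. R is not transitive, so not valid.
(B) ⟨R⟩[R]ψ → [R]ψ is the dual of axiom 5, which corresponds to the euclidean property. R is not euclidean — not valid.
(C) axiom B: valid iff R is symmetric. R is not symmetric — not valid.

none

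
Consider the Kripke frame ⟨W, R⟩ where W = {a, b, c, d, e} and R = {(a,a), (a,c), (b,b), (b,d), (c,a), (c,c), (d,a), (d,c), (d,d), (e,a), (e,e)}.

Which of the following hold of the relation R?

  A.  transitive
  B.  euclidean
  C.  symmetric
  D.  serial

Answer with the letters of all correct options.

D

(A) not transitive: b R d and d R a but not b R a.
(B) not euclidean: b R d and b R b but not d R b.
(C) not symmetric: b R d but not d R b.
(D) serial: every world has an R-successor.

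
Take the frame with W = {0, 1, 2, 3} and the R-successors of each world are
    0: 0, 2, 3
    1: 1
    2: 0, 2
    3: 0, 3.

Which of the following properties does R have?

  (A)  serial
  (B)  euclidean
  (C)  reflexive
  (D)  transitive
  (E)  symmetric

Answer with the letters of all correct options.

(A) serial: every world has an R-successor.
(B) not euclidean: 0 R 2 and 0 R 3 but not 2 R 3.
(C) reflexive: each world relates to itself.
(D) not transitive: 2 R 0 and 0 R 3 but not 2 R 3.
(E) symmetric: every R-edge is matched by its reverse.

A, C, E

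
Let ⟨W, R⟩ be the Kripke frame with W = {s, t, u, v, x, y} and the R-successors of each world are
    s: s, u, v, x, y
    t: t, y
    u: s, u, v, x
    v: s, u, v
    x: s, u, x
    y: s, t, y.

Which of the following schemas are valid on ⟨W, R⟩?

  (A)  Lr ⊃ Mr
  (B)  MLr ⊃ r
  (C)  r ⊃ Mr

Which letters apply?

A, B, C

R is reflexive: each world relates to itself.
R is symmetric: every R-edge is matched by its reverse.
R is serial: every world has an R-successor.
(A) Lr ⊃ Mr is axiom D, which corresponds to seriality. R is serial — valid.
(B) the dual of axiom B: valid iff R is symmetric. R is symmetric — valid.
(C) the dual of axiom T: valid iff R is reflexive. R is reflexive — valid.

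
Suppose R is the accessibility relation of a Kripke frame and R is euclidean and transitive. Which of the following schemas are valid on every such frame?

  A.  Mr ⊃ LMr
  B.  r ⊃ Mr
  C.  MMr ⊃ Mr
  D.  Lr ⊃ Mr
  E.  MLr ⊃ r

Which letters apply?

A, C

(A) axiom 5: valid iff R is euclidean. Every such R is euclidean — valid.
(B) r ⊃ Mr (the dual of axiom T) characterises the reflexive frames. Such an R need not be reflexive — not valid.
(C) MMr ⊃ Mr (the dual of axiom 4) characterises the transitive frames. Every such R is transitive — valid.
(D) Lr ⊃ Mr is axiom D; it is valid on a frame exactly when R is serial. Such an R need not be serial, so not valid.
(E) MLr ⊃ r (the dual of axiom B) characterises the symmetric frames. Such an R need not be symmetric — not valid.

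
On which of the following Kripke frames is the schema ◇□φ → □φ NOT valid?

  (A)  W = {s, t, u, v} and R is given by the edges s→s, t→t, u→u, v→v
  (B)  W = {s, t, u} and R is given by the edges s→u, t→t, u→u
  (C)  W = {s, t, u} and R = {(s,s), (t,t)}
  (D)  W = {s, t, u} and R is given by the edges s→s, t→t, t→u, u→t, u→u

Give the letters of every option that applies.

The schema ◇□φ → □φ is the dual of axiom 5; it is valid on a frame iff R is euclidean.
(A) R is euclidean (any two R-successors of the same world are R-related), so the schema is valid here.
(B) R is euclidean (any two R-successors of the same world are R-related), so the schema is valid here.
(C) R is euclidean (any two R-successors of the same world are R-related), so the schema is valid here.
(D) R is euclidean (any two R-successors of the same world are R-related), so the schema is valid here.

none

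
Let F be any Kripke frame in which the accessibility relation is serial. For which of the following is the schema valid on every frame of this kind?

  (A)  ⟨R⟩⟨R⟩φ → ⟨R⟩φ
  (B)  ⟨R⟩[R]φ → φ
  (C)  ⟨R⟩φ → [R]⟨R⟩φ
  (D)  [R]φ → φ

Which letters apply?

(A) the dual of axiom 4: valid iff R is transitive. Such an R need not be transitive — not valid.
(B) ⟨R⟩[R]φ → φ (the dual of axiom B) characterises the symmetric frames. Such an R need not be symmetric — not valid.
(C) ⟨R⟩φ → [R]⟨R⟩φ (axiom 5) characterises the euclidean frames. Such an R need not be euclidean — not valid.
(D) [R]φ → φ (axiom T) characterises the reflexive frames. Such an R need not be reflexive — not valid.

none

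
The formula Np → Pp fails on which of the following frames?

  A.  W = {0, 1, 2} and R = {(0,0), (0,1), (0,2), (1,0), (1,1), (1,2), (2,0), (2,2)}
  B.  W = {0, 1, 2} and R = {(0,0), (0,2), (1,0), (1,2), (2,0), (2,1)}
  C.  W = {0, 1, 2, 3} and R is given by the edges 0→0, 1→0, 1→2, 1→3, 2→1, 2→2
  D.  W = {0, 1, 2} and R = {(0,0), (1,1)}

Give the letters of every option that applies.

C, D

The schema Np → Pp is axiom D; it is valid on a frame iff R is serial.
(A) R is serial (every world has an R-successor), so the schema is valid here.
(B) R is serial (every world has an R-successor), so the schema is valid here.
(C) R is not serial (3 has no R-successor), so the schema fails here.
(D) R is not serial (2 has no R-successor), so the schema fails here.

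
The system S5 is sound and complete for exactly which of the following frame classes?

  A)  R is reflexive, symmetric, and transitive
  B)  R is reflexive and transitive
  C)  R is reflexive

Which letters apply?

(A) S5 is sound and complete for exactly this class.
(B) this class determines S4, not S5.
(C) this class determines T (= KT), not S5.

A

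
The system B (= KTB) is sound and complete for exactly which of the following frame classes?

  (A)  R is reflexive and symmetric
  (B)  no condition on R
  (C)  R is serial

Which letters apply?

(A) B (= KTB) is sound and complete for exactly this class.
(B) this class determines K, not B (= KTB).
(C) this class determines D, not B (= KTB).

A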